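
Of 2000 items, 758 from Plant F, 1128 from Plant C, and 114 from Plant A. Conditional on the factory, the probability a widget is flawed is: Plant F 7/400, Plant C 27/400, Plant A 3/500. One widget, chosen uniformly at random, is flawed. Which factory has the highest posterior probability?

Plant C

By Bayes' rule, posterior ∝ prior × likelihood:
  Plant F: 0.379 × 0.0175 = 0.0066325
  Plant C: 0.564 × 0.0675 = 0.03807
  Plant A: 0.057 × 0.006 = 0.000342
Normalizing constant = 0.0450445.
Largest term belongs to Plant C, so Plant C is most probable.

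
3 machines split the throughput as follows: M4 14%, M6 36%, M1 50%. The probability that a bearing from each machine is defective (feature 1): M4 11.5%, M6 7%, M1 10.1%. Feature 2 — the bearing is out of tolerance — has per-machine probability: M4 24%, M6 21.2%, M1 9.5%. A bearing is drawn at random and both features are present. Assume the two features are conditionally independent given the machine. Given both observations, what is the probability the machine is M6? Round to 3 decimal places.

0.381

By Bayes' rule, posterior ∝ prior × likelihood:
  M4: 0.14 × 0.115 × 0.24 = 0.003864
  M6: 0.36 × 0.07 × 0.212 = 0.0053424
  M1: 0.5 × 0.101 × 0.095 = 0.0047975
Total = 0.0140039.
P(M6 | evidence) = 0.0053424 / 0.0140039 ≈ 0.381.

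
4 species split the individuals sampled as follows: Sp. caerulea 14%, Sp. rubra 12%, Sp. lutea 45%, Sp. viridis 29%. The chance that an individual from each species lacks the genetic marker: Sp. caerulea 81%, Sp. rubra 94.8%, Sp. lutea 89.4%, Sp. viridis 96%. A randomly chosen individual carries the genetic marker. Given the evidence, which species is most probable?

Sp. lutea

Taking complements, P(marker | each) = Sp. caerulea 0.19, Sp. rubra 0.052, Sp. lutea 0.106, Sp. viridis 0.04.
Unnormalized posteriors (prior × likelihood):
  Sp. caerulea: 0.14 × 0.19 = 0.0266
  Sp. rubra: 0.12 × 0.052 = 0.00624
  Sp. lutea: 0.45 × 0.106 = 0.0477
  Sp. viridis: 0.29 × 0.04 = 0.0116
Normalizing constant = 0.09214.
Largest term belongs to Sp. lutea, so Sp. lutea is most probable.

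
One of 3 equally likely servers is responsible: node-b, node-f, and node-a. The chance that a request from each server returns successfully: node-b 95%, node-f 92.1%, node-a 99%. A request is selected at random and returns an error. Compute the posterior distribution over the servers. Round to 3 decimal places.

Taking complements, P(error | each) = node-b 0.05, node-f 0.079, node-a 0.01.
With a uniform prior (1/3 each), posterior ∝ likelihood:
  node-b: 0.05
  node-f: 0.079
  node-a: 0.01
Sum = 0.139.
P(node-b | error) = 0.05/0.139 ≈ 0.360
P(node-f | error) = 0.079/0.139 ≈ 0.568
P(node-a | error) = 0.01/0.139 ≈ 0.072

node-b 0.360, node-f 0.568, node-a 0.072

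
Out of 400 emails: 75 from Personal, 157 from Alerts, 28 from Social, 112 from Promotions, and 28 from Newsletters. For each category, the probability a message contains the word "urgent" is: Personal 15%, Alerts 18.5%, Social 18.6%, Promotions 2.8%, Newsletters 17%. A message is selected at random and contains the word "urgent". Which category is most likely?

Alerts

Prior × likelihood for each hypothesis:
  Personal: 0.1875 × 0.15 = 0.028125
  Alerts: 0.3925 × 0.185 = 0.0726125
  Social: 0.07 × 0.186 = 0.01302
  Promotions: 0.28 × 0.028 = 0.00784
  Newsletters: 0.07 × 0.17 = 0.0119
Total = 0.1334975.
Largest term belongs to Alerts, so Alerts is most probable.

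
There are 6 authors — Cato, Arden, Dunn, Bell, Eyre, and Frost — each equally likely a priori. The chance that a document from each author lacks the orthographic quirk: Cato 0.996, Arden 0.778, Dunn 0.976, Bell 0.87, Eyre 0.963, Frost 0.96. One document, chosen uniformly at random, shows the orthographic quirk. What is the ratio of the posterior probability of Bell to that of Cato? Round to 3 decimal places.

Taking complements, P(quirk | each) = Cato 0.004, Arden 0.222, Dunn 0.024, Bell 0.13, Eyre 0.037, Frost 0.04.
With a uniform prior (1/6 each), posterior ∝ likelihood:
  Cato: 0.004
  Arden: 0.222
  Dunn: 0.024
  Bell: 0.13
  Eyre: 0.037
  Frost: 0.04
Normalizing constant = 0.457.
The ratio is 0.13 / 0.004 (the normalizer cancels) = 32.500.

32.500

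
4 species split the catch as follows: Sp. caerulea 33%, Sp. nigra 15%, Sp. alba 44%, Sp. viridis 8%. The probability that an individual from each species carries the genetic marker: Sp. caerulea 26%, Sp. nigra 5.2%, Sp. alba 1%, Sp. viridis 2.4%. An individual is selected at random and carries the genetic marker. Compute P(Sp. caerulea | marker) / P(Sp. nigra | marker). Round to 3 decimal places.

11.000

Prior × likelihood for each hypothesis:
  Sp. caerulea: 0.33 × 0.26 = 0.0858
  Sp. nigra: 0.15 × 0.052 = 0.0078
  Sp. alba: 0.44 × 0.01 = 0.0044
  Sp. viridis: 0.08 × 0.024 = 0.00192
Total = 0.09992.
The ratio is 0.0858 / 0.0078 (the normalizer cancels) = 11.000.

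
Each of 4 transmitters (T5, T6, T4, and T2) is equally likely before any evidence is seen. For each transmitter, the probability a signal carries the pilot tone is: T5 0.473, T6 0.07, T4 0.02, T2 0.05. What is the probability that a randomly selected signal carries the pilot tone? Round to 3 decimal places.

Since the prior is uniform, the posterior is proportional to the likelihood:
  T5: 0.473
  T6: 0.07
  T4: 0.02
  T2: 0.05
P(pilot) = (1/4) × (0.473 + 0.07 + 0.02 + 0.05) = 0.613/4 ≈ 0.153.

0.153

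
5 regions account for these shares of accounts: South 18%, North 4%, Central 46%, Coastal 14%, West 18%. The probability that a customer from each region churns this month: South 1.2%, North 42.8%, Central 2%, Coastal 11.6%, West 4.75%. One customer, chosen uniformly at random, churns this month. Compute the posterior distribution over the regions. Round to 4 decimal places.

Prior × likelihood for each hypothesis:
  South: 0.18 × 0.012 = 0.00216
  North: 0.04 × 0.428 = 0.01712
  Central: 0.46 × 0.02 = 0.0092
  Coastal: 0.14 × 0.116 = 0.01624
  West: 0.18 × 0.0475 = 0.00855
Normalizing constant = 0.05327.
P(South | churn) = 0.00216/0.05327 ≈ 0.0405
P(North | churn) = 0.01712/0.05327 ≈ 0.3214
P(Central | churn) = 0.0092/0.05327 ≈ 0.1727
P(Coastal | churn) = 0.01624/0.05327 ≈ 0.3049
P(West | churn) = 0.00855/0.05327 ≈ 0.1605

South 0.0405, North 0.3214, Central 0.1727, Coastal 0.3049, West 0.1605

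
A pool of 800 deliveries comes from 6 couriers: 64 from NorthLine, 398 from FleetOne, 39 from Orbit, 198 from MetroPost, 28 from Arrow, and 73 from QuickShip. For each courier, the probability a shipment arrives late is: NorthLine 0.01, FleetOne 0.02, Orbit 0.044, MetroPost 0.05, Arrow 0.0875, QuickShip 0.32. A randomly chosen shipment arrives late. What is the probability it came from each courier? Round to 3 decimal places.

Prior × likelihood for each hypothesis:
  NorthLine: 0.08 × 0.01 = 0.0008
  FleetOne: 0.4975 × 0.02 = 0.00995
  Orbit: 0.04875 × 0.044 = 0.002145
  MetroPost: 0.2475 × 0.05 = 0.012375
  Arrow: 0.035 × 0.0875 = 0.0030625
  QuickShip: 0.09125 × 0.32 = 0.0292
Sum = 0.0575325.
P(NorthLine | late) = 0.0008/0.0575325 ≈ 0.014
P(FleetOne | late) = 0.00995/0.0575325 ≈ 0.173
P(Orbit | late) = 0.002145/0.0575325 ≈ 0.037
P(MetroPost | late) = 0.012375/0.0575325 ≈ 0.215
P(Arrow | late) = 0.0030625/0.0575325 ≈ 0.053
P(QuickShip | late) = 0.0292/0.0575325 ≈ 0.508

NorthLine 0.014, FleetOne 0.173, Orbit 0.037, MetroPost 0.215, Arrow 0.053, QuickShip 0.508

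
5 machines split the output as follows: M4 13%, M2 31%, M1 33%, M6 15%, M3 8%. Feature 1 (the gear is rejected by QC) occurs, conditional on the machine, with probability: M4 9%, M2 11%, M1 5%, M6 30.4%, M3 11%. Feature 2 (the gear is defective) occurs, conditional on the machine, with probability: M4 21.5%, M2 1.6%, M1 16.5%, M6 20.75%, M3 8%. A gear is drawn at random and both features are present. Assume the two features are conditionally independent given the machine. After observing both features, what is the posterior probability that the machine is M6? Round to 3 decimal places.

Unnormalized posteriors (prior × likelihood):
  M4: 0.13 × 0.09 × 0.215 = 0.0025155
  M2: 0.31 × 0.11 × 0.016 = 0.0005456
  M1: 0.33 × 0.05 × 0.165 = 0.0027225
  M6: 0.15 × 0.304 × 0.2075 = 0.009462
  M3: 0.08 × 0.11 × 0.08 = 0.000704
Total = 0.0159496.
P(M6 | evidence) = 0.009462 / 0.0159496 ≈ 0.593.

0.593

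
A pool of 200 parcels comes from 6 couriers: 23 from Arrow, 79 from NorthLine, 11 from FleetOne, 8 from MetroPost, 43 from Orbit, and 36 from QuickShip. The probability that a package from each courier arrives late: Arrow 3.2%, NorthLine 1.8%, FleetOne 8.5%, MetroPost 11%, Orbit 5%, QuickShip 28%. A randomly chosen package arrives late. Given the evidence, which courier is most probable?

Compute prior × likelihood for every hypothesis:
  Arrow: 0.115 × 0.032 = 0.00368
  NorthLine: 0.395 × 0.018 = 0.00711
  FleetOne: 0.055 × 0.085 = 0.004675
  MetroPost: 0.04 × 0.11 = 0.0044
  Orbit: 0.215 × 0.05 = 0.01075
  QuickShip: 0.18 × 0.28 = 0.0504
Normalizing constant = 0.081015.
Largest term belongs to QuickShip, so QuickShip is most probable.

QuickShip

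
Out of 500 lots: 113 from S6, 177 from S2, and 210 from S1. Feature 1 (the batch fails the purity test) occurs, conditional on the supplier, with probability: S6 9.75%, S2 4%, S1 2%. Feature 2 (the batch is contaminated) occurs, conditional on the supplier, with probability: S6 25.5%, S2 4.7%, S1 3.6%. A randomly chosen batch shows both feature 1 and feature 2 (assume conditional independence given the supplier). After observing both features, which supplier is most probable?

S6

By Bayes' rule, posterior ∝ prior × likelihood:
  S6: 0.226 × 0.0975 × 0.255 = 0.005618925
  S2: 0.354 × 0.04 × 0.047 = 0.00066552
  S1: 0.42 × 0.02 × 0.036 = 0.0003024
Total = 0.006586845.
Largest term belongs to S6, so S6 is most probable.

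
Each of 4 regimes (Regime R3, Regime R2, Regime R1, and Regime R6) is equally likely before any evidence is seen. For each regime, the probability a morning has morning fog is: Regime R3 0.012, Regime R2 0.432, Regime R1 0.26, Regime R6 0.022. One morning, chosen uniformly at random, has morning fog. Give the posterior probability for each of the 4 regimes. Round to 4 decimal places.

With a uniform prior (1/4 each), posterior ∝ likelihood:
  Regime R3: 0.012
  Regime R2: 0.432
  Regime R1: 0.26
  Regime R6: 0.022
Total = 0.726.
P(Regime R3 | fog) = 0.012/0.726 ≈ 0.0165
P(Regime R2 | fog) = 0.432/0.726 ≈ 0.5950
P(Regime R1 | fog) = 0.26/0.726 ≈ 0.3581
P(Regime R6 | fog) = 0.022/0.726 ≈ 0.0303

Regime R3 0.0165, Regime R2 0.5950, Regime R1 0.3581, Regime R6 0.0303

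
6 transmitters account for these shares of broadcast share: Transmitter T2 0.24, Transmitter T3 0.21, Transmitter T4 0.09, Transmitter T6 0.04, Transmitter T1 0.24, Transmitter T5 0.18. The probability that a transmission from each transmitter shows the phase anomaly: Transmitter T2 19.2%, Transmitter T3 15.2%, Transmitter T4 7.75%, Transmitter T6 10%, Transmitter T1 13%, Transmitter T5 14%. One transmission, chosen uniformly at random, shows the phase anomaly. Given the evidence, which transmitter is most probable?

Transmitter T2

Prior × likelihood for each hypothesis:
  Transmitter T2: 0.24 × 0.192 = 0.04608
  Transmitter T3: 0.21 × 0.152 = 0.03192
  Transmitter T4: 0.09 × 0.0775 = 0.006975
  Transmitter T6: 0.04 × 0.1 = 0.004
  Transmitter T1: 0.24 × 0.13 = 0.0312
  Transmitter T5: 0.18 × 0.14 = 0.0252
Normalizing constant = 0.145375.
Largest term belongs to Transmitter T2, so Transmitter T2 is most probable.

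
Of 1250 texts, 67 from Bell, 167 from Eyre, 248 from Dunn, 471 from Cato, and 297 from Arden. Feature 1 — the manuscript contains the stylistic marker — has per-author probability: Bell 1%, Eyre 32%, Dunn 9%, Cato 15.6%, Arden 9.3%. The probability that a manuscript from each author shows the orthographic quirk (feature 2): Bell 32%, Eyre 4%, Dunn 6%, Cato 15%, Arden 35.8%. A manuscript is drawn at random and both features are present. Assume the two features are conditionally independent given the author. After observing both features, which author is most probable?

Cato

By Bayes' rule, posterior ∝ prior × likelihood:
  Bell: 0.0536 × 0.01 × 0.32 = 0.00017152
  Eyre: 0.1336 × 0.32 × 0.04 = 0.00171008
  Dunn: 0.1984 × 0.09 × 0.06 = 0.00107136
  Cato: 0.3768 × 0.156 × 0.15 = 0.00881712
  Arden: 0.2376 × 0.093 × 0.358 = 0.0079106544
Sum = 0.0196807344.
Largest term belongs to Cato, so Cato is most probable.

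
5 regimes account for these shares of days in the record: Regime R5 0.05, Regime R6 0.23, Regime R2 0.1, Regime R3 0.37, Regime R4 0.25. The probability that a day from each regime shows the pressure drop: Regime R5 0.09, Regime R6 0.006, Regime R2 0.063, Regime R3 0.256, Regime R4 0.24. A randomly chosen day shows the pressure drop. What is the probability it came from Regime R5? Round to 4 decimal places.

0.0270

Compute prior × likelihood for every hypothesis:
  Regime R5: 0.05 × 0.09 = 0.0045
  Regime R6: 0.23 × 0.006 = 0.00138
  Regime R2: 0.1 × 0.063 = 0.0063
  Regime R3: 0.37 × 0.256 = 0.09472
  Regime R4: 0.25 × 0.24 = 0.06
Normalizing constant = 0.1669.
P(Regime R5 | evidence) = 0.0045 / 0.1669 ≈ 0.0270.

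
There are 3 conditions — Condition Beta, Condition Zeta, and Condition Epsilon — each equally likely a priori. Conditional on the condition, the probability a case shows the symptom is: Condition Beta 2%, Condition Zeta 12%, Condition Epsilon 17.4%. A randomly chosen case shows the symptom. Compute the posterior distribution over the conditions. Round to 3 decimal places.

Condition Beta 0.064, Condition Zeta 0.382, Condition Epsilon 0.554

With a uniform prior (1/3 each), posterior ∝ likelihood:
  Condition Beta: 0.02
  Condition Zeta: 0.12
  Condition Epsilon: 0.174
Normalizing constant = 0.314.
P(Condition Beta | symptomatic) = 0.02/0.314 ≈ 0.064
P(Condition Zeta | symptomatic) = 0.12/0.314 ≈ 0.382
P(Condition Epsilon | symptomatic) = 0.174/0.314 ≈ 0.554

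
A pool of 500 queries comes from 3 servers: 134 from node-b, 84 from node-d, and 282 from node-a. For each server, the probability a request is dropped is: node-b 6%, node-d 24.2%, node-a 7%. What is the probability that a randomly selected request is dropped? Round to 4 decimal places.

0.0962

Prior × likelihood for each hypothesis:
  node-b: 0.268 × 0.06 = 0.01608
  node-d: 0.168 × 0.242 = 0.040656
  node-a: 0.564 × 0.07 = 0.03948
P(dropped) = 0.01608 + 0.040656 + 0.03948 = 0.096216 → 0.0962.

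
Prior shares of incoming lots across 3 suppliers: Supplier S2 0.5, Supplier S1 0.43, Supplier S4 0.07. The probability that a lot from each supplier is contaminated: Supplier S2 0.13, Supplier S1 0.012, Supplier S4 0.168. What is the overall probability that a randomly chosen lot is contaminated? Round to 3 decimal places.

Compute prior × likelihood for every hypothesis:
  Supplier S2: 0.5 × 0.13 = 0.065
  Supplier S1: 0.43 × 0.012 = 0.00516
  Supplier S4: 0.07 × 0.168 = 0.01176
P(contaminated) = 0.065 + 0.00516 + 0.01176 = 0.08192 → 0.082.

0.082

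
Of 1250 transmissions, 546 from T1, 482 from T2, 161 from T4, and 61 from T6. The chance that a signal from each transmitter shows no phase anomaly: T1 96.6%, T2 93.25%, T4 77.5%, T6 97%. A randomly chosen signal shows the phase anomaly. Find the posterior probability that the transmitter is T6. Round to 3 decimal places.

0.021

Taking complements, P(anomaly | each) = T1 0.034, T2 0.0675, T4 0.225, T6 0.03.
Prior × likelihood for each hypothesis:
  T1: 0.4368 × 0.034 = 0.0148512
  T2: 0.3856 × 0.0675 = 0.026028
  T4: 0.1288 × 0.225 = 0.02898
  T6: 0.0488 × 0.03 = 0.001464
Normalizing constant = 0.0713232.
P(T6 | evidence) = 0.001464 / 0.0713232 ≈ 0.021.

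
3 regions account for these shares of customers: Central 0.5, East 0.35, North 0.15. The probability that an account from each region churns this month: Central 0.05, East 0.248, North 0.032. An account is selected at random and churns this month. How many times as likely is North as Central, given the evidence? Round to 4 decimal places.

0.1920

Compute prior × likelihood for every hypothesis:
  Central: 0.5 × 0.05 = 0.025
  East: 0.35 × 0.248 = 0.0868
  North: 0.15 × 0.032 = 0.0048
Total = 0.1166.
The ratio is 0.0048 / 0.025 (the normalizer cancels) = 0.1920.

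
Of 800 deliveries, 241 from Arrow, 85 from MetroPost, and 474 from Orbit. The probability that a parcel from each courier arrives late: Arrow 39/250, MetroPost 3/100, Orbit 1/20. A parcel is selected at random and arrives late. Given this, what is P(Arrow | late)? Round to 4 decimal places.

0.5889

Compute prior × likelihood for every hypothesis:
  Arrow: 0.30125 × 0.156 = 0.046995
  MetroPost: 0.10625 × 0.03 = 0.0031875
  Orbit: 0.5925 × 0.05 = 0.029625
Sum = 0.0798075.
P(Arrow | evidence) = 0.046995 / 0.0798075 ≈ 0.5889.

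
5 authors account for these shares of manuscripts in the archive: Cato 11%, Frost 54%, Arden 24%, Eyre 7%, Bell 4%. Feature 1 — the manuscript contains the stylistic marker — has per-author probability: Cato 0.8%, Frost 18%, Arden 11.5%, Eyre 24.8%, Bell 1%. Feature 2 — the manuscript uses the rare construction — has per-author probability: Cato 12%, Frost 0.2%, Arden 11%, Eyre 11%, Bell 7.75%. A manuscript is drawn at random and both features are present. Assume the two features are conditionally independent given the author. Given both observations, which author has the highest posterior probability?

Compute prior × likelihood for every hypothesis:
  Cato: 0.11 × 0.008 × 0.12 = 0.0001056
  Frost: 0.54 × 0.18 × 0.002 = 0.0001944
  Arden: 0.24 × 0.115 × 0.11 = 0.003036
  Eyre: 0.07 × 0.248 × 0.11 = 0.0019096
  Bell: 0.04 × 0.01 × 0.0775 = 0.000031
Sum = 0.0052766.
Largest term belongs to Arden, so Arden is most probable.

Arden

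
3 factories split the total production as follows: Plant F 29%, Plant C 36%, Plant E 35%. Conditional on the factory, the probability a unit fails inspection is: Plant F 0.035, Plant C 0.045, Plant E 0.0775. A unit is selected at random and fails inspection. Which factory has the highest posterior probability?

Prior × likelihood for each hypothesis:
  Plant F: 0.29 × 0.035 = 0.01015
  Plant C: 0.36 × 0.045 = 0.0162
  Plant E: 0.35 × 0.0775 = 0.027125
Total = 0.053475.
Largest term belongs to Plant E, so Plant E is most probable.

Plant E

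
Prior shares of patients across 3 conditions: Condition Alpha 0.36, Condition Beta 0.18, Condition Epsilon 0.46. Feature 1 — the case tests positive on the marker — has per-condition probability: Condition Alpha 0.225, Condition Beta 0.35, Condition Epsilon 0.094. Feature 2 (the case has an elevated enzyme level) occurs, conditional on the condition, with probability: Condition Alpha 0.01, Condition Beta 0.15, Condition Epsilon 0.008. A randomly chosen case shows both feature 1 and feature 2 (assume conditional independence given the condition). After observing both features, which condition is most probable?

Prior × likelihood for each hypothesis:
  Condition Alpha: 0.36 × 0.225 × 0.01 = 0.00081
  Condition Beta: 0.18 × 0.35 × 0.15 = 0.00945
  Condition Epsilon: 0.46 × 0.094 × 0.008 = 0.00034592
Sum = 0.01060592.
Largest term belongs to Condition Beta, so Condition Beta is most probable.

Condition Beta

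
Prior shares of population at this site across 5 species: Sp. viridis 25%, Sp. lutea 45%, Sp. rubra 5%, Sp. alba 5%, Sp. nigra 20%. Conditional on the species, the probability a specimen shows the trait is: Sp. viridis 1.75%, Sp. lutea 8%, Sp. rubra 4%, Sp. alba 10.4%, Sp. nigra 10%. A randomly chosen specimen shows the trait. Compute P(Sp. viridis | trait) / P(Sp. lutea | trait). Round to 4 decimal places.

By Bayes' rule, posterior ∝ prior × likelihood:
  Sp. viridis: 0.25 × 0.0175 = 0.004375
  Sp. lutea: 0.45 × 0.08 = 0.036
  Sp. rubra: 0.05 × 0.04 = 0.002
  Sp. alba: 0.05 × 0.104 = 0.0052
  Sp. nigra: 0.2 × 0.1 = 0.02
Sum = 0.067575.
The ratio is 0.004375 / 0.036 (the normalizer cancels) = 0.1215.

0.1215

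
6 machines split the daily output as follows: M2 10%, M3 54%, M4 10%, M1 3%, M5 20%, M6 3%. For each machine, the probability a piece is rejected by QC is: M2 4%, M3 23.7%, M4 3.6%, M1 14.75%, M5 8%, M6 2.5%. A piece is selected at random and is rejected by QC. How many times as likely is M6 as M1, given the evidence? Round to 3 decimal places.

0.169

Prior × likelihood for each hypothesis:
  M2: 0.1 × 0.04 = 0.004
  M3: 0.54 × 0.237 = 0.12798
  M4: 0.1 × 0.036 = 0.0036
  M1: 0.03 × 0.1475 = 0.004425
  M5: 0.2 × 0.08 = 0.016
  M6: 0.03 × 0.025 = 0.00075
Total = 0.156755.
The ratio is 0.00075 / 0.004425 (the normalizer cancels) = 0.169.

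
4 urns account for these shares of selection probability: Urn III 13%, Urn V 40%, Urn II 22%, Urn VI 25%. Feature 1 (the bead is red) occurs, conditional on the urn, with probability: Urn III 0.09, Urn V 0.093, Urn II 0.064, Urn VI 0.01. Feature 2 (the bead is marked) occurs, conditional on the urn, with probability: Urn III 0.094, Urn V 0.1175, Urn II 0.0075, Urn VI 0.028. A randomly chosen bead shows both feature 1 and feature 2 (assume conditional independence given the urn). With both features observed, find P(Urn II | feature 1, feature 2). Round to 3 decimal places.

Compute prior × likelihood for every hypothesis:
  Urn III: 0.13 × 0.09 × 0.094 = 0.0010998
  Urn V: 0.4 × 0.093 × 0.1175 = 0.004371
  Urn II: 0.22 × 0.064 × 0.0075 = 0.0001056
  Urn VI: 0.25 × 0.01 × 0.028 = 0.00007
Sum = 0.0056464.
P(Urn II | evidence) = 0.0001056 / 0.0056464 ≈ 0.019.

0.019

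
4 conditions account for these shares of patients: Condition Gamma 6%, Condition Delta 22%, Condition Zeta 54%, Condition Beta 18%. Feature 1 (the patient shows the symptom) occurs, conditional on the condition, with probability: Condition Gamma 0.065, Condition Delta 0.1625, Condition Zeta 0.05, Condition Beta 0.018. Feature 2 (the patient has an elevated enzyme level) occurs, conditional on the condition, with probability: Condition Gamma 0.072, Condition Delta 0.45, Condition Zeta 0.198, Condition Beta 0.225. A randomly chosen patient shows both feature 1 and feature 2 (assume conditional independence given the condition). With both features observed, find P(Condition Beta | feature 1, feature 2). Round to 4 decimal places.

0.0325

Prior × likelihood for each hypothesis:
  Condition Gamma: 0.06 × 0.065 × 0.072 = 0.0002808
  Condition Delta: 0.22 × 0.1625 × 0.45 = 0.0160875
  Condition Zeta: 0.54 × 0.05 × 0.198 = 0.005346
  Condition Beta: 0.18 × 0.018 × 0.225 = 0.000729
Sum = 0.0224433.
P(Condition Beta | evidence) = 0.000729 / 0.0224433 ≈ 0.0325.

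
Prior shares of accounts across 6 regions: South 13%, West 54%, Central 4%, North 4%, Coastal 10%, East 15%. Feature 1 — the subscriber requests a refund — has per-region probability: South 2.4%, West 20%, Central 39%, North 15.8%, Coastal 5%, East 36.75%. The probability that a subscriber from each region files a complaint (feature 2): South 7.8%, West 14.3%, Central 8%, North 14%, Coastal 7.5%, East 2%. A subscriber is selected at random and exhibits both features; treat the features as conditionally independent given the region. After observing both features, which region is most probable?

By Bayes' rule, posterior ∝ prior × likelihood:
  South: 0.13 × 0.024 × 0.078 = 0.00024336
  West: 0.54 × 0.2 × 0.143 = 0.015444
  Central: 0.04 × 0.39 × 0.08 = 0.001248
  North: 0.04 × 0.158 × 0.14 = 0.0008848
  Coastal: 0.1 × 0.05 × 0.075 = 0.000375
  East: 0.15 × 0.3675 × 0.02 = 0.0011025
Sum = 0.01929766.
Largest term belongs to West, so West is most probable.

West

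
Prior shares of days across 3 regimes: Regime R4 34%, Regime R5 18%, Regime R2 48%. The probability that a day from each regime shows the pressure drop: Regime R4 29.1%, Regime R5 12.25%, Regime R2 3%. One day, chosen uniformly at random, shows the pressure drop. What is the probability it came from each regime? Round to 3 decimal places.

By Bayes' rule, posterior ∝ prior × likelihood:
  Regime R4: 0.34 × 0.291 = 0.09894
  Regime R5: 0.18 × 0.1225 = 0.02205
  Regime R2: 0.48 × 0.03 = 0.0144
Total = 0.13539.
P(Regime R4 | drop) = 0.09894/0.13539 ≈ 0.731
P(Regime R5 | drop) = 0.02205/0.13539 ≈ 0.163
P(Regime R2 | drop) = 0.0144/0.13539 ≈ 0.106

Regime R4 0.731, Regime R5 0.163, Regime R2 0.106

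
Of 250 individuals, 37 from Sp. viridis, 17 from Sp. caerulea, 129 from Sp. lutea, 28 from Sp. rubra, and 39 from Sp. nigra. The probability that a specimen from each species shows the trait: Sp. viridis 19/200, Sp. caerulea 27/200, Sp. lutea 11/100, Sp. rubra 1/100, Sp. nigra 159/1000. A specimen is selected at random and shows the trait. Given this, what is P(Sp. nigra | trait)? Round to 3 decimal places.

0.234

By Bayes' rule, posterior ∝ prior × likelihood:
  Sp. viridis: 0.148 × 0.095 = 0.01406
  Sp. caerulea: 0.068 × 0.135 = 0.00918
  Sp. lutea: 0.516 × 0.11 = 0.05676
  Sp. rubra: 0.112 × 0.01 = 0.00112
  Sp. nigra: 0.156 × 0.159 = 0.024804
Total = 0.105924.
P(Sp. nigra | evidence) = 0.024804 / 0.105924 ≈ 0.234.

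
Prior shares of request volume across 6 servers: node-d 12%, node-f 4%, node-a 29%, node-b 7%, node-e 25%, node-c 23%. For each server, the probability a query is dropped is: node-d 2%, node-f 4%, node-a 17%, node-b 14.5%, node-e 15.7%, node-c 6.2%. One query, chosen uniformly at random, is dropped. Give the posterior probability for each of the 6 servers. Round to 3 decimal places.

node-d 0.021, node-f 0.014, node-a 0.422, node-b 0.087, node-e 0.336, node-c 0.122

By Bayes' rule, posterior ∝ prior × likelihood:
  node-d: 0.12 × 0.02 = 0.0024
  node-f: 0.04 × 0.04 = 0.0016
  node-a: 0.29 × 0.17 = 0.0493
  node-b: 0.07 × 0.145 = 0.01015
  node-e: 0.25 × 0.157 = 0.03925
  node-c: 0.23 × 0.062 = 0.01426
Total = 0.11696.
P(node-d | dropped) = 0.0024/0.11696 ≈ 0.021
P(node-f | dropped) = 0.0016/0.11696 ≈ 0.014
P(node-a | dropped) = 0.0493/0.11696 ≈ 0.422
P(node-b | dropped) = 0.01015/0.11696 ≈ 0.087
P(node-e | dropped) = 0.03925/0.11696 ≈ 0.336
P(node-c | dropped) = 0.01426/0.11696 ≈ 0.122
(Check: 0.021+0.014+0.422+0.087+0.336+0.122 = 1.002.)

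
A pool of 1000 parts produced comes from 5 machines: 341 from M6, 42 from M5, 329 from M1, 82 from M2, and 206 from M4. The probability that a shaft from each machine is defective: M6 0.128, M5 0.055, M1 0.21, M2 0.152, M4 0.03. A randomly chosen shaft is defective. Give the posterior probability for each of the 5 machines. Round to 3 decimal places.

Compute prior × likelihood for every hypothesis:
  M6: 0.341 × 0.128 = 0.043648
  M5: 0.042 × 0.055 = 0.00231
  M1: 0.329 × 0.21 = 0.06909
  M2: 0.082 × 0.152 = 0.012464
  M4: 0.206 × 0.03 = 0.00618
Normalizing constant = 0.133692.
P(M6 | defective) = 0.043648/0.133692 ≈ 0.326
P(M5 | defective) = 0.00231/0.133692 ≈ 0.017
P(M1 | defective) = 0.06909/0.133692 ≈ 0.517
P(M2 | defective) = 0.012464/0.133692 ≈ 0.093
P(M4 | defective) = 0.00618/0.133692 ≈ 0.046
(Check: 0.326+0.017+0.517+0.093+0.046 = 0.999.)

M6 0.326, M5 0.017, M1 0.517, M2 0.093, M4 0.046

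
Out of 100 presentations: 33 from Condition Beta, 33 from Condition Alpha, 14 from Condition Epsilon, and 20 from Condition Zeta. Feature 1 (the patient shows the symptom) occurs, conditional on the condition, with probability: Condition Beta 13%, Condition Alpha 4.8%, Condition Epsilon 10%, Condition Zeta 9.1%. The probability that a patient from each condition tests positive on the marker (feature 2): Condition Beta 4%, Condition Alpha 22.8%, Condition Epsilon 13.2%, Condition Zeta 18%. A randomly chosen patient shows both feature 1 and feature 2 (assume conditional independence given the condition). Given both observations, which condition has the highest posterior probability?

Unnormalized posteriors (prior × likelihood):
  Condition Beta: 0.33 × 0.13 × 0.04 = 0.001716
  Condition Alpha: 0.33 × 0.048 × 0.228 = 0.00361152
  Condition Epsilon: 0.14 × 0.1 × 0.132 = 0.001848
  Condition Zeta: 0.2 × 0.091 × 0.18 = 0.003276
Normalizing constant = 0.01045152.
Largest term belongs to Condition Alpha, so Condition Alpha is most probable.

Condition Alpha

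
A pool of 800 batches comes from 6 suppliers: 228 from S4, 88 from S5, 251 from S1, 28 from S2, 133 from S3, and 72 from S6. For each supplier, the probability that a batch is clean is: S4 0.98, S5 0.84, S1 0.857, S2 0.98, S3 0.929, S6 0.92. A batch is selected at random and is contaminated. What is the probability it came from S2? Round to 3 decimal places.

0.008

Taking complements, P(contaminated | each) = S4 0.02, S5 0.16, S1 0.143, S2 0.02, S3 0.071, S6 0.08.
By Bayes' rule, posterior ∝ prior × likelihood:
  S4: 0.285 × 0.02 = 0.0057
  S5: 0.11 × 0.16 = 0.0176
  S1: 0.31375 × 0.143 = 0.04486625
  S2: 0.035 × 0.02 = 0.0007
  S3: 0.16625 × 0.071 = 0.01180375
  S6: 0.09 × 0.08 = 0.0072
Total = 0.08787.
P(S2 | evidence) = 0.0007 / 0.08787 ≈ 0.008.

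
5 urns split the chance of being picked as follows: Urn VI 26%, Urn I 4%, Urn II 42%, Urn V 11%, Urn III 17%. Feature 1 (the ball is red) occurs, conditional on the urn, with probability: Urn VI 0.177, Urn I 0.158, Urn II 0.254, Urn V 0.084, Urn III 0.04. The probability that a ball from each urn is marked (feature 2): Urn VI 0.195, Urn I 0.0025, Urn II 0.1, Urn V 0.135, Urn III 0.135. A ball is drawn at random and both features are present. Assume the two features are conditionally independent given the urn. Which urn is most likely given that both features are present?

Urn II

Compute prior × likelihood for every hypothesis:
  Urn VI: 0.26 × 0.177 × 0.195 = 0.0089739
  Urn I: 0.04 × 0.158 × 0.0025 = 0.0000158
  Urn II: 0.42 × 0.254 × 0.1 = 0.010668
  Urn V: 0.11 × 0.084 × 0.135 = 0.0012474
  Urn III: 0.17 × 0.04 × 0.135 = 0.000918
Normalizing constant = 0.0218231.
Largest term belongs to Urn II, so Urn II is most probable.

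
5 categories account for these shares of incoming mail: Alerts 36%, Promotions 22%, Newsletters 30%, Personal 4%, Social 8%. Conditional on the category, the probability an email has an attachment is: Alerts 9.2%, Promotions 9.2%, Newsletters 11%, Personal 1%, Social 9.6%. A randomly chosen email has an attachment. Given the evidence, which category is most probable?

Alerts

By Bayes' rule, posterior ∝ prior × likelihood:
  Alerts: 0.36 × 0.092 = 0.03312
  Promotions: 0.22 × 0.092 = 0.02024
  Newsletters: 0.3 × 0.11 = 0.033
  Personal: 0.04 × 0.01 = 0.0004
  Social: 0.08 × 0.096 = 0.00768
Sum = 0.09444.
Largest term belongs to Alerts, so Alerts is most probable.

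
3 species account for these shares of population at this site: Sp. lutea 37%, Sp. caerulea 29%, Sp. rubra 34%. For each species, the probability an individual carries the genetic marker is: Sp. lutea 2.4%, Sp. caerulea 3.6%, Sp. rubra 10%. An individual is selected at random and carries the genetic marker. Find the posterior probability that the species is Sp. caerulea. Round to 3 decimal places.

Compute prior × likelihood for every hypothesis:
  Sp. lutea: 0.37 × 0.024 = 0.00888
  Sp. caerulea: 0.29 × 0.036 = 0.01044
  Sp. rubra: 0.34 × 0.1 = 0.034
Total = 0.05332.
P(Sp. caerulea | evidence) = 0.01044 / 0.05332 ≈ 0.196.

0.196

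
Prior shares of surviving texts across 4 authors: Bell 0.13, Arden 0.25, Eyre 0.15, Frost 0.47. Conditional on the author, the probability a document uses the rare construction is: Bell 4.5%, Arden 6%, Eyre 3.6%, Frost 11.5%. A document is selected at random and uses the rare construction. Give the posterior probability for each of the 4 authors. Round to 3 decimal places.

Compute prior × likelihood for every hypothesis:
  Bell: 0.13 × 0.045 = 0.00585
  Arden: 0.25 × 0.06 = 0.015
  Eyre: 0.15 × 0.036 = 0.0054
  Frost: 0.47 × 0.115 = 0.05405
Sum = 0.0803.
P(Bell | rare-form) = 0.00585/0.0803 ≈ 0.073
P(Arden | rare-form) = 0.015/0.0803 ≈ 0.187
P(Eyre | rare-form) = 0.0054/0.0803 ≈ 0.067
P(Frost | rare-form) = 0.05405/0.0803 ≈ 0.673
(Check: 0.073+0.187+0.067+0.673 = 1.000.)

Bell 0.073, Arden 0.187, Eyre 0.067, Frost 0.673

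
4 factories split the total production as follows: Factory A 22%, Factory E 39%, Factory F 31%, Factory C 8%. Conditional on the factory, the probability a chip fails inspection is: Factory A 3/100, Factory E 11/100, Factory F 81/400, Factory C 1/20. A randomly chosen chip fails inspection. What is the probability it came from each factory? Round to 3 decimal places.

Factory A 0.057, Factory E 0.369, Factory F 0.540, Factory C 0.034

Unnormalized posteriors (prior × likelihood):
  Factory A: 0.22 × 0.03 = 0.0066
  Factory E: 0.39 × 0.11 = 0.0429
  Factory F: 0.31 × 0.2025 = 0.062775
  Factory C: 0.08 × 0.05 = 0.004
Sum = 0.116275.
P(Factory A | nonconforming) = 0.0066/0.116275 ≈ 0.057
P(Factory E | nonconforming) = 0.0429/0.116275 ≈ 0.369
P(Factory F | nonconforming) = 0.062775/0.116275 ≈ 0.540
P(Factory C | nonconforming) = 0.004/0.116275 ≈ 0.034
(Check: 0.057+0.369+0.540+0.034 = 1.000.)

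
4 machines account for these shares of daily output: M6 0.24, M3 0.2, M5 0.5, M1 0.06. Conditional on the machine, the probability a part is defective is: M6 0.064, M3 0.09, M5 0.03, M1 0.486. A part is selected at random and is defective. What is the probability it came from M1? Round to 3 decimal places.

0.376

Prior × likelihood for each hypothesis:
  M6: 0.24 × 0.064 = 0.01536
  M3: 0.2 × 0.09 = 0.018
  M5: 0.5 × 0.03 = 0.015
  M1: 0.06 × 0.486 = 0.02916
Total = 0.07752.
P(M1 | evidence) = 0.02916 / 0.07752 ≈ 0.376.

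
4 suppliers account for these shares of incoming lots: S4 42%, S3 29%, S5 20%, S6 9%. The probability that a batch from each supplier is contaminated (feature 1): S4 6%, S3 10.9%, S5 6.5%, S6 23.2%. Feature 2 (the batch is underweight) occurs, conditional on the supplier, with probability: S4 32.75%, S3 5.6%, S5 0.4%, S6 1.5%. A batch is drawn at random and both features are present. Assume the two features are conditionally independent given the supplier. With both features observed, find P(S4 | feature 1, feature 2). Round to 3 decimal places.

Prior × likelihood for each hypothesis:
  S4: 0.42 × 0.06 × 0.3275 = 0.008253
  S3: 0.29 × 0.109 × 0.056 = 0.00177016
  S5: 0.2 × 0.065 × 0.004 = 0.000052
  S6: 0.09 × 0.232 × 0.015 = 0.0003132
Sum = 0.01038836.
P(S4 | evidence) = 0.008253 / 0.01038836 ≈ 0.794.

0.794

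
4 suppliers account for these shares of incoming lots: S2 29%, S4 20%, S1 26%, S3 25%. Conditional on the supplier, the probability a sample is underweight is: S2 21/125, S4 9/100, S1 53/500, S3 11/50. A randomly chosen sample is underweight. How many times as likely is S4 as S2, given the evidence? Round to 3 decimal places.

0.369

Compute prior × likelihood for every hypothesis:
  S2: 0.29 × 0.168 = 0.04872
  S4: 0.2 × 0.09 = 0.018
  S1: 0.26 × 0.106 = 0.02756
  S3: 0.25 × 0.22 = 0.055
Normalizing constant = 0.14928.
The ratio is 0.018 / 0.04872 (the normalizer cancels) = 0.369.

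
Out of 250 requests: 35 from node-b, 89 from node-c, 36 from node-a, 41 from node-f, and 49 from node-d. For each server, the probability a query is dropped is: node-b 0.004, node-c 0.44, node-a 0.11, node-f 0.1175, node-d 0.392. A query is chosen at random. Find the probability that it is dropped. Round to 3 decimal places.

0.269

Prior × likelihood for each hypothesis:
  node-b: 0.14 × 0.004 = 0.00056
  node-c: 0.356 × 0.44 = 0.15664
  node-a: 0.144 × 0.11 = 0.01584
  node-f: 0.164 × 0.1175 = 0.01927
  node-d: 0.196 × 0.392 = 0.076832
P(dropped) = 0.00056 + 0.15664 + 0.01584 + 0.01927 + 0.076832 = 0.269142 → 0.269.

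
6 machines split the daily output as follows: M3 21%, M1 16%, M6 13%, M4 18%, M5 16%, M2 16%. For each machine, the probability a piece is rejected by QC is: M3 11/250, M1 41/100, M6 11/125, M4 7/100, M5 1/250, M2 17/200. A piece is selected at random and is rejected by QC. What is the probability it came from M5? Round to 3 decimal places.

0.006

Compute prior × likelihood for every hypothesis:
  M3: 0.21 × 0.044 = 0.00924
  M1: 0.16 × 0.41 = 0.0656
  M6: 0.13 × 0.088 = 0.01144
  M4: 0.18 × 0.07 = 0.0126
  M5: 0.16 × 0.004 = 0.00064
  M2: 0.16 × 0.085 = 0.0136
Total = 0.11312.
P(M5 | evidence) = 0.00064 / 0.11312 ≈ 0.006.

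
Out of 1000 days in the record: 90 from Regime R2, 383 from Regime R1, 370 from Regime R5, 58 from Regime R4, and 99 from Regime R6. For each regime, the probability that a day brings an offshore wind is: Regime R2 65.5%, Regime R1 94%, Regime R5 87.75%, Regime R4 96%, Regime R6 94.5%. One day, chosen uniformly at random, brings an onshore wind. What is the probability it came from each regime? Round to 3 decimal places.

Regime R2 0.290, Regime R1 0.215, Regime R5 0.423, Regime R4 0.022, Regime R6 0.051

Taking complements, P(onshore | each) = Regime R2 0.345, Regime R1 0.06, Regime R5 0.1225, Regime R4 0.04, Regime R6 0.055.
By Bayes' rule, posterior ∝ prior × likelihood:
  Regime R2: 0.09 × 0.345 = 0.03105
  Regime R1: 0.383 × 0.06 = 0.02298
  Regime R5: 0.37 × 0.1225 = 0.045325
  Regime R4: 0.058 × 0.04 = 0.00232
  Regime R6: 0.099 × 0.055 = 0.005445
Sum = 0.10712.
P(Regime R2 | onshore) = 0.03105/0.10712 ≈ 0.290
P(Regime R1 | onshore) = 0.02298/0.10712 ≈ 0.215
P(Regime R5 | onshore) = 0.045325/0.10712 ≈ 0.423
P(Regime R4 | onshore) = 0.00232/0.10712 ≈ 0.022
P(Regime R6 | onshore) = 0.005445/0.10712 ≈ 0.051
(Check: 0.290+0.215+0.423+0.022+0.051 = 1.001.)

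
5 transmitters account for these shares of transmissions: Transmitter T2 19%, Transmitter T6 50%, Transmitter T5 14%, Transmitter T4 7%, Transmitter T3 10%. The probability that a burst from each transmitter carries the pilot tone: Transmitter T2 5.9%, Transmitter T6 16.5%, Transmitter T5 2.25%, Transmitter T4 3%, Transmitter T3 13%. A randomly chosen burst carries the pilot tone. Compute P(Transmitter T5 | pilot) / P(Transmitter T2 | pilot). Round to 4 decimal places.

Compute prior × likelihood for every hypothesis:
  Transmitter T2: 0.19 × 0.059 = 0.01121
  Transmitter T6: 0.5 × 0.165 = 0.0825
  Transmitter T5: 0.14 × 0.0225 = 0.00315
  Transmitter T4: 0.07 × 0.03 = 0.0021
  Transmitter T3: 0.1 × 0.13 = 0.013
Sum = 0.11196.
The ratio is 0.00315 / 0.01121 (the normalizer cancels) = 0.2810.

0.2810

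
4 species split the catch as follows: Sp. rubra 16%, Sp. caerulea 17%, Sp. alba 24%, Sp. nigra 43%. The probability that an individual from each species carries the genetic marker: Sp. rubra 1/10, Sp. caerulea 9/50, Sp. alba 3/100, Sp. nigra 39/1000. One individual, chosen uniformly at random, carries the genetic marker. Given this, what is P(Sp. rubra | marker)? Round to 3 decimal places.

0.227

Compute prior × likelihood for every hypothesis:
  Sp. rubra: 0.16 × 0.1 = 0.016
  Sp. caerulea: 0.17 × 0.18 = 0.0306
  Sp. alba: 0.24 × 0.03 = 0.0072
  Sp. nigra: 0.43 × 0.039 = 0.01677
Total = 0.07057.
P(Sp. rubra | evidence) = 0.016 / 0.07057 ≈ 0.227.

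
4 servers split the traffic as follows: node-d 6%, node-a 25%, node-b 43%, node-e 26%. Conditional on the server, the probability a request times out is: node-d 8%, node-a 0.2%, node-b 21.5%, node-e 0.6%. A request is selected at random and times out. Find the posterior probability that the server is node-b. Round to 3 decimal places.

Prior × likelihood for each hypothesis:
  node-d: 0.06 × 0.08 = 0.0048
  node-a: 0.25 × 0.002 = 0.0005
  node-b: 0.43 × 0.215 = 0.09245
  node-e: 0.26 × 0.006 = 0.00156
Sum = 0.09931.
P(node-b | evidence) = 0.09245 / 0.09931 ≈ 0.931.

0.931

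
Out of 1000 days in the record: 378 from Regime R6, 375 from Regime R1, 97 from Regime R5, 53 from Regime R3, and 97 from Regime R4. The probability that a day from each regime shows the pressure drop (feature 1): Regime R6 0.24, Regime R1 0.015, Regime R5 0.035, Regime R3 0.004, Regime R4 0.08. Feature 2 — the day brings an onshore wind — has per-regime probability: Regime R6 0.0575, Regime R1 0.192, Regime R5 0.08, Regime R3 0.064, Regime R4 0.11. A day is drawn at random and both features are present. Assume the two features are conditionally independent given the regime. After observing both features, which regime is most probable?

Regime R6

Prior × likelihood for each hypothesis:
  Regime R6: 0.378 × 0.24 × 0.0575 = 0.0052164
  Regime R1: 0.375 × 0.015 × 0.192 = 0.00108
  Regime R5: 0.097 × 0.035 × 0.08 = 0.0002716
  Regime R3: 0.053 × 0.004 × 0.064 = 0.000013568
  Regime R4: 0.097 × 0.08 × 0.11 = 0.0008536
Total = 0.007435168.
Largest term belongs to Regime R6, so Regime R6 is most probable.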